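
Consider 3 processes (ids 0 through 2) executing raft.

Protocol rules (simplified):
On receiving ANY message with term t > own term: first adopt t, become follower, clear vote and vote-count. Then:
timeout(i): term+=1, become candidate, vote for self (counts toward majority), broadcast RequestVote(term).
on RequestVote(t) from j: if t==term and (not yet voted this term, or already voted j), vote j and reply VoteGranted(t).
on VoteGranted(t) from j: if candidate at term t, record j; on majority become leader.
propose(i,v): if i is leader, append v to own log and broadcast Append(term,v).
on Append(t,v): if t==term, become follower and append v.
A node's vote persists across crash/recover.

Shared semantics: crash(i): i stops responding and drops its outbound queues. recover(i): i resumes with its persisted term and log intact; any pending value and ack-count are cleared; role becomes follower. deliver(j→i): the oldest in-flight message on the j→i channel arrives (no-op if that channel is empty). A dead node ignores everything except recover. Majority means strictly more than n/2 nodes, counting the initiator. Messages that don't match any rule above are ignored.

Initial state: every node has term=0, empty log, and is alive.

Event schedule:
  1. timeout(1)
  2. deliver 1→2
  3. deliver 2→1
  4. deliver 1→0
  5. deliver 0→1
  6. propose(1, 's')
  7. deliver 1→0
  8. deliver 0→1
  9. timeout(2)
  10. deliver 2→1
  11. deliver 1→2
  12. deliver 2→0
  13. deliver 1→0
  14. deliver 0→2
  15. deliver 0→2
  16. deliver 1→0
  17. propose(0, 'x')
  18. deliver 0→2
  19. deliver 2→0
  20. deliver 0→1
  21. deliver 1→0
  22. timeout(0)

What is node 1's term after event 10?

after 1 — timeout(1): n1:cand/t1/[-]
after 2 — deliver 1→2: n2:foll/t1/[-]
after 3 — deliver 2→1: n1:lead/t1/[-]
after 4 — deliver 1→0: n0:foll/t1/[-]
after 5 — deliver 0→1: ·
after 6 — propose(1,'s'): n1:lead/t1/[s]
after 7 — deliver 1→0: n0:foll/t1/[s]
after 8 — deliver 0→1: ·
after 9 — timeout(2): n2:cand/t2/[-]
after 10 — deliver 2→1: n1:foll/t2/[s]

2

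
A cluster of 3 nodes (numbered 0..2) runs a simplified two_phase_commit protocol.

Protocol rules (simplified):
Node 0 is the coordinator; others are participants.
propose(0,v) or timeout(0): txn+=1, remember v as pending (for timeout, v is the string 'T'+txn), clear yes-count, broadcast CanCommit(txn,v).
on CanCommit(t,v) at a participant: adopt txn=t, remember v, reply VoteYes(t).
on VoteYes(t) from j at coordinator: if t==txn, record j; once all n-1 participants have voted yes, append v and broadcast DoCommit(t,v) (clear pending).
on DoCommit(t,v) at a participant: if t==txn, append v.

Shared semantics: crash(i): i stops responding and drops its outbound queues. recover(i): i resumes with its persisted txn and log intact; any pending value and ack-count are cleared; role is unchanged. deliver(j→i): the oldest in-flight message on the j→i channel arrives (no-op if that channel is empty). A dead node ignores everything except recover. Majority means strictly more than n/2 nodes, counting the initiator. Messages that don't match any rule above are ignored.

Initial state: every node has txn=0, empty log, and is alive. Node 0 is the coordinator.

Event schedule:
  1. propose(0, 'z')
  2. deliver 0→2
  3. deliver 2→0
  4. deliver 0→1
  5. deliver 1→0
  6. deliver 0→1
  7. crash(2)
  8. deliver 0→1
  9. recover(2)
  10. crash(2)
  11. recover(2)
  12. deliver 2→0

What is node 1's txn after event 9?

1. propose(0,'z'):  <0:coor t1 ->
2. deliver 0→2:  <2:part t1 ->
3. deliver 2→0:  nop
4. deliver 0→1:  <1:part t1 ->
5. deliver 1→0:  <0:coor t1 z>
6. deliver 0→1:  <1:part t1 z>
7. crash(2):  <2:✗part t1 ->
8. deliver 0→1:  nop
9. recover(2):  <2:part t1 ->

1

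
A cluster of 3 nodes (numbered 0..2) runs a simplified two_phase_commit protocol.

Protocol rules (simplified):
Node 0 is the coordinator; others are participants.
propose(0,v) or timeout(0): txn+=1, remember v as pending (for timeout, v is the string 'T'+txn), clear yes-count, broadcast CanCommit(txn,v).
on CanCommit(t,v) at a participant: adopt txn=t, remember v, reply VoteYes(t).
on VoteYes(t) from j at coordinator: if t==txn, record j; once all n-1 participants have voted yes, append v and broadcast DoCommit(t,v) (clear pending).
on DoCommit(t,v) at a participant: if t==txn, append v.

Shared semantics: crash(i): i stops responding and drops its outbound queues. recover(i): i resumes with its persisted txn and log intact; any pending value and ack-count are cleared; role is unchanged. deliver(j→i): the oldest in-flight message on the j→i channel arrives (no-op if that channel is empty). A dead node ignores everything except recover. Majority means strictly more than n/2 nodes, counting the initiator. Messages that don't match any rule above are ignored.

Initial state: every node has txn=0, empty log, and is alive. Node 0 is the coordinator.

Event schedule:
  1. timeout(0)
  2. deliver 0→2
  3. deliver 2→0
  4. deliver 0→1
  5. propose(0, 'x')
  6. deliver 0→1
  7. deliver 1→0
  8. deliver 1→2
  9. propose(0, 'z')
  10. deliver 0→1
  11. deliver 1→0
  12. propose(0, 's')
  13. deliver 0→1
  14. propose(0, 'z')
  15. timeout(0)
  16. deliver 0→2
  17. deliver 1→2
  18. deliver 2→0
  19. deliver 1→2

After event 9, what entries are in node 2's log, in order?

empty

step 1 timeout(0): 0={coor,t=1,log=-}
step 2 deliver 0→2: 2={part,t=1,log=-}
step 3 deliver 2→0: —
step 4 deliver 0→1: 1={part,t=1,log=-}
step 5 propose(0,'x'): 0={coor,t=2,log=-}
step 6 deliver 0→1: 1={part,t=2,log=-}
step 7 deliver 1→0: —
step 8 deliver 1→2: —
step 9 propose(0,'z'): 0={coor,t=3,log=-}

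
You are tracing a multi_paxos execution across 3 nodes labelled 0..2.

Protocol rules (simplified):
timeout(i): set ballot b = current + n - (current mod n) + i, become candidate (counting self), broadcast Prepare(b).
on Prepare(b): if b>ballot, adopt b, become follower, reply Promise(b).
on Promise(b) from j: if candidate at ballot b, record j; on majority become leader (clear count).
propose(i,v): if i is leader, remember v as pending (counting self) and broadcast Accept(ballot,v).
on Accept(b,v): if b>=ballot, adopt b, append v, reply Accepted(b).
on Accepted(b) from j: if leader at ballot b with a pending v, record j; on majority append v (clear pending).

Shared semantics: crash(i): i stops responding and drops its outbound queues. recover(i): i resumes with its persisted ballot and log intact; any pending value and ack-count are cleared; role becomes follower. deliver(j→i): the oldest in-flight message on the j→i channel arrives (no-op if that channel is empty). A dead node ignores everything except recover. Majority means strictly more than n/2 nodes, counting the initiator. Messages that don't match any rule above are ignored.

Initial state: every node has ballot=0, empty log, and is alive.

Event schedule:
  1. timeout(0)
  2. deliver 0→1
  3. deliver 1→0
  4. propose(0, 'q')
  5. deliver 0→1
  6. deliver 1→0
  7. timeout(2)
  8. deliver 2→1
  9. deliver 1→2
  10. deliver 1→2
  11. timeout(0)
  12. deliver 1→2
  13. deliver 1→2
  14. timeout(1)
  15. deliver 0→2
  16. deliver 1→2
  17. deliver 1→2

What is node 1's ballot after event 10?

after 1 — timeout(0): n0:cand/b3/[-]
after 2 — deliver 0→1: n1:foll/b3/[-]
after 3 — deliver 1→0: n0:lead/b3/[-]
after 4 — propose(0,'q'): ·
after 5 — deliver 0→1: n1:foll/b3/[q]
after 6 — deliver 1→0: n0:lead/b3/[q]
after 7 — timeout(2): n2:cand/b5/[-]
after 8 — deliver 2→1: n1:foll/b5/[q]
after 9 — deliver 1→2: n2:lead/b5/[-]
after 10 — deliver 1→2: ·

5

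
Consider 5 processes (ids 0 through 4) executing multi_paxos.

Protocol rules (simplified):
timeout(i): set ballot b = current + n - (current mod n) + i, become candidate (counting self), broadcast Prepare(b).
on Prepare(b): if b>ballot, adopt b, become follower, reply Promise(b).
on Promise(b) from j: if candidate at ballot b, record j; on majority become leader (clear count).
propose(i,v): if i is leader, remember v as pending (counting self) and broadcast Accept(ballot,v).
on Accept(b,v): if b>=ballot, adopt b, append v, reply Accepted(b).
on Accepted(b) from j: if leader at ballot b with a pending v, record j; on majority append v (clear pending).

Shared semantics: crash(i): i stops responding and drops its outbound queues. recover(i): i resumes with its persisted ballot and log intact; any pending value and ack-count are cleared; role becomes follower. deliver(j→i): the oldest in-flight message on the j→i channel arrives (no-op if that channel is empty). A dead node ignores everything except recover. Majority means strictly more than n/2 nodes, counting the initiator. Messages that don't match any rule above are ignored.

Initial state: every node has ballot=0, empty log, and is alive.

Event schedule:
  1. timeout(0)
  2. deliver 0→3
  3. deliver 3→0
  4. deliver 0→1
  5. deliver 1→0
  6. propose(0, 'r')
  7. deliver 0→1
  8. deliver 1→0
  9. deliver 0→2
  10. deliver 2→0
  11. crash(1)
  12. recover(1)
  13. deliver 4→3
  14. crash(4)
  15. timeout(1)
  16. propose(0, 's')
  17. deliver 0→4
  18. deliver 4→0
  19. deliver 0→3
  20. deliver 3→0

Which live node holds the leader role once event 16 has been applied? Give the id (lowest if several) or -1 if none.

0

e1 timeout(0): 0[cand,b=5,-]
e2 deliver 0→3: 3[foll,b=5,-]
e3 deliver 3→0: ·
e4 deliver 0→1: 1[foll,b=5,-]
e5 deliver 1→0: 0[lead,b=5,-]
e6 propose(0,'r'): ·
e7 deliver 0→1: 1[foll,b=5,r]
e8 deliver 1→0: ·
e9 deliver 0→2: 2[foll,b=5,-]
e10 deliver 2→0: ·
e11 crash(1): 1[✗foll,b=5,r]
e12 recover(1): 1[foll,b=5,r]
e13 deliver 4→3: ·
e14 crash(4): 4[✗foll,b=0,-]
e15 timeout(1): 1[cand,b=11,r]
e16 propose(0,'s'): ·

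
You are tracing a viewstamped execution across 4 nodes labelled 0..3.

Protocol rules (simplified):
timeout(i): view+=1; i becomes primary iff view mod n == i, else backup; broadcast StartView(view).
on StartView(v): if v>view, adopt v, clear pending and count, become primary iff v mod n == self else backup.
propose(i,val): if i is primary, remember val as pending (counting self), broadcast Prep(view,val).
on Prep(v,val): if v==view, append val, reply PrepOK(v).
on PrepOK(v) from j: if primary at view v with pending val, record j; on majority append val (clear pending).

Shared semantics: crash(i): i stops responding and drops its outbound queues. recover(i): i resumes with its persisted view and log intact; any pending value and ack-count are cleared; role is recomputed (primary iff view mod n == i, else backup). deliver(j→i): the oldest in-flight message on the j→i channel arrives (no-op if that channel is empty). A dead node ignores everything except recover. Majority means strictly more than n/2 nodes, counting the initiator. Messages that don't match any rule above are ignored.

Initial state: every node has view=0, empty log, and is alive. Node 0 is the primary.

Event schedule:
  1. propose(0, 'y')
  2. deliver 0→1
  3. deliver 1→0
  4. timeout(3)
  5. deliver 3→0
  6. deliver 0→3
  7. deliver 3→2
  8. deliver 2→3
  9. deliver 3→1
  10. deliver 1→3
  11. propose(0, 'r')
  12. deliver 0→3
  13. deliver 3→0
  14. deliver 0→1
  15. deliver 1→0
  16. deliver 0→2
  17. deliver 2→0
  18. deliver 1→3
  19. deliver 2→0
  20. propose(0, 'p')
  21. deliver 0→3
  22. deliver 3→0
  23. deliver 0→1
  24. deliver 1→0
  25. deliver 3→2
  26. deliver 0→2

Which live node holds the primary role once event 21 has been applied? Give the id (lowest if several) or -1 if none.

after 1 — propose(0,'y'): ·
after 2 — deliver 0→1: n1:back/v0/[y]
after 3 — deliver 1→0: ·
after 4 — timeout(3): n3:back/v1/[-]
after 5 — deliver 3→0: n0:back/v1/[-]
after 6 — deliver 0→3: ·
after 7 — deliver 3→2: n2:back/v1/[-]
after 8 — deliver 2→3: ·
after 9 — deliver 3→1: n1:prim/v1/[y]
after 10 — deliver 1→3: ·
after 11 — propose(0,'r'): ·
after 12 — deliver 0→3: ·
after 13 — deliver 3→0: ·
after 14 — deliver 0→1: ·
after 15 — deliver 1→0: ·
after 16 — deliver 0→2: ·
after 17 — deliver 2→0: ·
after 18 — deliver 1→3: ·
after 19 — deliver 2→0: ·
after 20 — propose(0,'p'): ·
after 21 — deliver 0→3: ·

1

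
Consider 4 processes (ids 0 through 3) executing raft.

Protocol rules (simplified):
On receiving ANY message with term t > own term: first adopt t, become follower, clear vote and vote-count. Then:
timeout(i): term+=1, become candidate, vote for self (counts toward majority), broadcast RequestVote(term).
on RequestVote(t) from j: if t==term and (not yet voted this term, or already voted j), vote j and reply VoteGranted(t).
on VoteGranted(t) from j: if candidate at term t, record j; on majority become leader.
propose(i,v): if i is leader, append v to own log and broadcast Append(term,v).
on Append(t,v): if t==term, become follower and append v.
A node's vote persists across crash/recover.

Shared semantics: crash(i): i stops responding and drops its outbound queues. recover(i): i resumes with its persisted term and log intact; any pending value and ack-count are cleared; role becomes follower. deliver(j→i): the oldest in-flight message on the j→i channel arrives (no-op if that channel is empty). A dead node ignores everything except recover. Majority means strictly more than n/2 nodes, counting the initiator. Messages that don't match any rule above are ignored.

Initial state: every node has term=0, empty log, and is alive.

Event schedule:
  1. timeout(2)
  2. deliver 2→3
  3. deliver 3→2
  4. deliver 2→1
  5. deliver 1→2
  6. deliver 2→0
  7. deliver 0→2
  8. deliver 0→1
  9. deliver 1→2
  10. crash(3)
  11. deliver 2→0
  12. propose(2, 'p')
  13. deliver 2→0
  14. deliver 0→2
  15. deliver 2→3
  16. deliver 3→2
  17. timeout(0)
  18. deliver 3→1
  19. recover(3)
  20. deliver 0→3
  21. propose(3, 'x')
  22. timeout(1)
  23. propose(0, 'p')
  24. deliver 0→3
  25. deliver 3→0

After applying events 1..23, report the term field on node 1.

e1 timeout(2): 2[cand,t=1,-]
e2 deliver 2→3: 3[foll,t=1,-]
e3 deliver 3→2: ·
e4 deliver 2→1: 1[foll,t=1,-]
e5 deliver 1→2: 2[lead,t=1,-]
e6 deliver 2→0: 0[foll,t=1,-]
e7 deliver 0→2: ·
e8 deliver 0→1: ·
e9 deliver 1→2: ·
e10 crash(3): 3[✗foll,t=1,-]
e11 deliver 2→0: ·
e12 propose(2,'p'): 2[lead,t=1,p]
e13 deliver 2→0: 0[foll,t=1,p]
e14 deliver 0→2: ·
e15 deliver 2→3: ·
e16 deliver 3→2: ·
e17 timeout(0): 0[cand,t=2,p]
e18 deliver 3→1: ·
e19 recover(3): 3[foll,t=1,-]
e20 deliver 0→3: 3[foll,t=2,-]
e21 propose(3,'x'): ·
e22 timeout(1): 1[cand,t=2,-]
e23 propose(0,'p'): ·

2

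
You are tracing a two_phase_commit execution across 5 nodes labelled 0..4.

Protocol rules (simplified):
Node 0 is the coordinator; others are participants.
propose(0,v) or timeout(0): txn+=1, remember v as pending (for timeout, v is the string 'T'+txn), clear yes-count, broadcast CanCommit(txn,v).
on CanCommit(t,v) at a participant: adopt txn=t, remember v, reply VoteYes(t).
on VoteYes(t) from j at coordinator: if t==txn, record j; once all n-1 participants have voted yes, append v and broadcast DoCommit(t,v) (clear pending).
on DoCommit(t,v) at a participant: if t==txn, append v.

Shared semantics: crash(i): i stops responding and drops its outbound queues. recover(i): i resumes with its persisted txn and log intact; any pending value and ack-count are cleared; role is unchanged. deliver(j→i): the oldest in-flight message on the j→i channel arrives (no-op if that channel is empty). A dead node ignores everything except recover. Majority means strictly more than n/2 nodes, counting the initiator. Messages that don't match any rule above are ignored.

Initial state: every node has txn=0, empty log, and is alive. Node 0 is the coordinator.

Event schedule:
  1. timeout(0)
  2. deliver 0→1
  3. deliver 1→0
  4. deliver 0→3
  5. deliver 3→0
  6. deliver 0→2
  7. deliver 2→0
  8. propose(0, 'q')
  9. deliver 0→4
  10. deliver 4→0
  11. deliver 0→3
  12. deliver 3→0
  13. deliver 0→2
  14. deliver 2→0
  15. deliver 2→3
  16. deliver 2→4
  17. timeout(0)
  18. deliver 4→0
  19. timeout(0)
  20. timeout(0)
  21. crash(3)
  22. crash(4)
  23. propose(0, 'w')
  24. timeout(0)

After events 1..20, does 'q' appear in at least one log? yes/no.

1. timeout(0):  <0:coor t1 ->
2. deliver 0→1:  <1:part t1 ->
3. deliver 1→0:  nop
4. deliver 0→3:  <3:part t1 ->
5. deliver 3→0:  nop
6. deliver 0→2:  <2:part t1 ->
7. deliver 2→0:  nop
8. propose(0,'q'):  <0:coor t2 ->
9. deliver 0→4:  <4:part t1 ->
10. deliver 4→0:  nop
11. deliver 0→3:  <3:part t2 ->
12. deliver 3→0:  nop
13. deliver 0→2:  <2:part t2 ->
14. deliver 2→0:  nop
15. deliver 2→3:  nop
16. deliver 2→4:  nop
17. timeout(0):  <0:coor t3 ->
18. deliver 4→0:  nop
19. timeout(0):  <0:coor t4 ->
20. timeout(0):  <0:coor t5 ->

no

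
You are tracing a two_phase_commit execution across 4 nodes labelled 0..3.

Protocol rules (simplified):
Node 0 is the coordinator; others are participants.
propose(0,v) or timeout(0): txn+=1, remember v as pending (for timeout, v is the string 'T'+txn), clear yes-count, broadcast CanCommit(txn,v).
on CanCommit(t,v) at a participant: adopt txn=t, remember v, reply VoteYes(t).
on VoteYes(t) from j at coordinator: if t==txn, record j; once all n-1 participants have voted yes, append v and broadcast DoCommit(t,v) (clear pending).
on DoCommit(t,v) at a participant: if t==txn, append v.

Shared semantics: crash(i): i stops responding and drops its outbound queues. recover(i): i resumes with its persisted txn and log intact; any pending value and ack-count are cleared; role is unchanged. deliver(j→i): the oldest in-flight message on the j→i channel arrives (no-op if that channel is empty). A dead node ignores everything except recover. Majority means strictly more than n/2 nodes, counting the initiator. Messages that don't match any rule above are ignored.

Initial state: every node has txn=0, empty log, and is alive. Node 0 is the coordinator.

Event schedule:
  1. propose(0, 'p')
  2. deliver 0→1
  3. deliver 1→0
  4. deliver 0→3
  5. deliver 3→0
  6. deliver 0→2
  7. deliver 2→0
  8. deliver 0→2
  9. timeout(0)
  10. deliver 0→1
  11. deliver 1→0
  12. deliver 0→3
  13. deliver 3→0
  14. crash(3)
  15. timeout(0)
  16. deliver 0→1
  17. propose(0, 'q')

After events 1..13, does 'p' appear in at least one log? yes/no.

yes

1. propose(0,'p'):  <0:coor t1 ->
2. deliver 0→1:  <1:part t1 ->
3. deliver 1→0:  nop
4. deliver 0→3:  <3:part t1 ->
5. deliver 3→0:  nop
6. deliver 0→2:  <2:part t1 ->
7. deliver 2→0:  <0:coor t1 p>
8. deliver 0→2:  <2:part t1 p>
9. timeout(0):  <0:coor t2 p>
10. deliver 0→1:  <1:part t1 p>
11. deliver 1→0:  nop
12. deliver 0→3:  <3:part t1 p>
13. deliver 3→0:  nop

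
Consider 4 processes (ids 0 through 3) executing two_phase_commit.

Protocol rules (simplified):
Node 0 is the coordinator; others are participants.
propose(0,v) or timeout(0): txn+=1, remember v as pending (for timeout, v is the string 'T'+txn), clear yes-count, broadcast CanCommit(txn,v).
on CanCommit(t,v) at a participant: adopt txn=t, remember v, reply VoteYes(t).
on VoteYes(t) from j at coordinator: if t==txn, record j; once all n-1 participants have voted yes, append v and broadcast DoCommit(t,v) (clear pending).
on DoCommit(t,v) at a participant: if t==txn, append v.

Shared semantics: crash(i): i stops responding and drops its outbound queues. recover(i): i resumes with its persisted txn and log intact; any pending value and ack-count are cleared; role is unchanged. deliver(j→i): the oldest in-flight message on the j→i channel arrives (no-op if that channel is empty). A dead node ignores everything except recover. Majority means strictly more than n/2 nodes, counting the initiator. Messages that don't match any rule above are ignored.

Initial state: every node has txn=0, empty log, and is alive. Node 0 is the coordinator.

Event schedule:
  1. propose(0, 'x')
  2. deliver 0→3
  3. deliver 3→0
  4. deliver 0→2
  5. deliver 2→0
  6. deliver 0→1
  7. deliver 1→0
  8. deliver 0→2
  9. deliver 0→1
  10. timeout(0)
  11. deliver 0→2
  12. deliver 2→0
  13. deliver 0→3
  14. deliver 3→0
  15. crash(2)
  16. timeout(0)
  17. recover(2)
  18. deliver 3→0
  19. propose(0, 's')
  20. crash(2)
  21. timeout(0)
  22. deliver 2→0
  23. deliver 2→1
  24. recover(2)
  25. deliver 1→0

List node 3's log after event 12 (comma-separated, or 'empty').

step 1 propose(0,'x'): 0={coor,t=1,log=-}
step 2 deliver 0→3: 3={part,t=1,log=-}
step 3 deliver 3→0: —
step 4 deliver 0→2: 2={part,t=1,log=-}
step 5 deliver 2→0: —
step 6 deliver 0→1: 1={part,t=1,log=-}
step 7 deliver 1→0: 0={coor,t=1,log=x}
step 8 deliver 0→2: 2={part,t=1,log=x}
step 9 deliver 0→1: 1={part,t=1,log=x}
step 10 timeout(0): 0={coor,t=2,log=x}
step 11 deliver 0→2: 2={part,t=2,log=x}
step 12 deliver 2→0: —

empty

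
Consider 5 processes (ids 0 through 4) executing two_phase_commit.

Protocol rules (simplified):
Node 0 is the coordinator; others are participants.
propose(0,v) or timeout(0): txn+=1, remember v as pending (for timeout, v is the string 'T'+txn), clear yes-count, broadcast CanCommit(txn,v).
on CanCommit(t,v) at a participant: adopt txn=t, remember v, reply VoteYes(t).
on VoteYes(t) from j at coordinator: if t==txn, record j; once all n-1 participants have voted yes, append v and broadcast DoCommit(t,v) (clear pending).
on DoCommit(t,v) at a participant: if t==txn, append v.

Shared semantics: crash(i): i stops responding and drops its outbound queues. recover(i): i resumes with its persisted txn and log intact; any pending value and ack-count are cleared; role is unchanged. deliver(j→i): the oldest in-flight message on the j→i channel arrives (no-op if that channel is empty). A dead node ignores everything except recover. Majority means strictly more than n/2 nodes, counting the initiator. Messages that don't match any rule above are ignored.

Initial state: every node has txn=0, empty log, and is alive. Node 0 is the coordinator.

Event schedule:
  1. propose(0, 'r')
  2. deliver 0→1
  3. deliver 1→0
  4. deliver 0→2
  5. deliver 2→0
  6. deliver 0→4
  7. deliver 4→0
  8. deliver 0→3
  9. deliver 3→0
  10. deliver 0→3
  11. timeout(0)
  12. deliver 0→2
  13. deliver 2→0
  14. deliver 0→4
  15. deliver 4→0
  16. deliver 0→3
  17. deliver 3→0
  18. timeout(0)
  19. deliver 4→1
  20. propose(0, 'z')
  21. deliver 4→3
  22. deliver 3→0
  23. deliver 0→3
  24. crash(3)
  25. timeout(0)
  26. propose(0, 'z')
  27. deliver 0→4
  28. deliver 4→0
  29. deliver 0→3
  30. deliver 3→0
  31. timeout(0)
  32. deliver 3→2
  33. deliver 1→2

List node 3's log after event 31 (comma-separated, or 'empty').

r

e1 propose(0,'r'): 0[coor,t=1,-]
e2 deliver 0→1: 1[part,t=1,-]
e3 deliver 1→0: ·
e4 deliver 0→2: 2[part,t=1,-]
e5 deliver 2→0: ·
e6 deliver 0→4: 4[part,t=1,-]
e7 deliver 4→0: ·
e8 deliver 0→3: 3[part,t=1,-]
e9 deliver 3→0: 0[coor,t=1,r]
e10 deliver 0→3: 3[part,t=1,r]
e11 timeout(0): 0[coor,t=2,r]
e12 deliver 0→2: 2[part,t=1,r]
e13 deliver 2→0: ·
e14 deliver 0→4: 4[part,t=1,r]
e15 deliver 4→0: ·
e16 deliver 0→3: 3[part,t=2,r]
e17 deliver 3→0: ·
e18 timeout(0): 0[coor,t=3,r]
e19 deliver 4→1: ·
e20 propose(0,'z'): 0[coor,t=4,r]
e21 deliver 4→3: ·
e22 deliver 3→0: ·
e23 deliver 0→3: 3[part,t=3,r]
e24 crash(3): 3[✗part,t=3,r]
e25 timeout(0): 0[coor,t=5,r]
e26 propose(0,'z'): 0[coor,t=6,r]
e27 deliver 0→4: 4[part,t=2,r]
e28 deliver 4→0: ·
e29 deliver 0→3: ·
e30 deliver 3→0: ·
e31 timeout(0): 0[coor,t=7,r]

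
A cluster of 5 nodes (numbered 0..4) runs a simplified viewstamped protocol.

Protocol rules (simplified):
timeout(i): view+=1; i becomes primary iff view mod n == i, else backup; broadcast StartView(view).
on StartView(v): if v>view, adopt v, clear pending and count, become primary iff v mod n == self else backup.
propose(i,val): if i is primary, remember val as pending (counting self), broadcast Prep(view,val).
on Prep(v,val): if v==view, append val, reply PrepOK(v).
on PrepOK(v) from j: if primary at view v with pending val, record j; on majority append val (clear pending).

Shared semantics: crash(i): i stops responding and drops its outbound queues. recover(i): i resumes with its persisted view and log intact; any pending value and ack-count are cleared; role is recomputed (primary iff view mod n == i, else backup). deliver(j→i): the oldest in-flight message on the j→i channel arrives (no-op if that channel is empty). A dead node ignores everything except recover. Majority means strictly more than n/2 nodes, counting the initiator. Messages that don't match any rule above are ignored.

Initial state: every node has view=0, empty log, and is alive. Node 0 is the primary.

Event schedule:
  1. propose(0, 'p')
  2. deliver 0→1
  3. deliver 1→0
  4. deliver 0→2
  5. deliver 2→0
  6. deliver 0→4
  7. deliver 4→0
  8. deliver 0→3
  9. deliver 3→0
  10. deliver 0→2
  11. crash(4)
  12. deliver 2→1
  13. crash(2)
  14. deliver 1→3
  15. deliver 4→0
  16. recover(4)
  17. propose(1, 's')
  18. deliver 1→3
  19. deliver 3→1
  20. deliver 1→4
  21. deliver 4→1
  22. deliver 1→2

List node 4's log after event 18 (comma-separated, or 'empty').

p

after 1 — propose(0,'p'): ·
after 2 — deliver 0→1: n1:back/v0/[p]
after 3 — deliver 1→0: ·
after 4 — deliver 0→2: n2:back/v0/[p]
after 5 — deliver 2→0: n0:prim/v0/[p]
after 6 — deliver 0→4: n4:back/v0/[p]
after 7 — deliver 4→0: ·
after 8 — deliver 0→3: n3:back/v0/[p]
after 9 — deliver 3→0: ·
after 10 — deliver 0→2: ·
after 11 — crash(4): n4:✗back/v0/[p]
after 12 — deliver 2→1: ·
after 13 — crash(2): n2:✗back/v0/[p]
after 14 — deliver 1→3: ·
after 15 — deliver 4→0: ·
after 16 — recover(4): n4:back/v0/[p]
after 17 — propose(1,'s'): ·
after 18 — deliver 1→3: ·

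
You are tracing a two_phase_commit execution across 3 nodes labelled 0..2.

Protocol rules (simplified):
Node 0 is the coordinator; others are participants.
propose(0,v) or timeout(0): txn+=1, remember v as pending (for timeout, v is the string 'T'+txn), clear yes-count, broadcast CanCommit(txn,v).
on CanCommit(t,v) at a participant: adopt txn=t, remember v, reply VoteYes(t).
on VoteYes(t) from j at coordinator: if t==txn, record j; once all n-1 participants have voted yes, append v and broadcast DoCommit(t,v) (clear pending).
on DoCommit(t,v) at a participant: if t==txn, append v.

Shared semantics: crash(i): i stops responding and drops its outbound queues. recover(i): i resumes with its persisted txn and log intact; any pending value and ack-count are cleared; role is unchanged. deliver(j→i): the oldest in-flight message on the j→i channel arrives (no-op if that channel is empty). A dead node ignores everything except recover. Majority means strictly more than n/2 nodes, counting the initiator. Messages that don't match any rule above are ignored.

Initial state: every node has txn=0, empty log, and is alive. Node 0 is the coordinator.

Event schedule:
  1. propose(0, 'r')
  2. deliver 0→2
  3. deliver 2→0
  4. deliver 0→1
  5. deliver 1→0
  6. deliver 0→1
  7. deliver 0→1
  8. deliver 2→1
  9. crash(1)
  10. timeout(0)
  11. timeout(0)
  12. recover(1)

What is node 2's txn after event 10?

1

[1] propose(0,'r') → N0(coor t1 [-])
[2] deliver 0→2 → N2(part t1 [-])
[3] deliver 2→0 → ∅
[4] deliver 0→1 → N1(part t1 [-])
[5] deliver 1→0 → N0(coor t1 [r])
[6] deliver 0→1 → N1(part t1 [r])
[7] deliver 0→1 → ∅
[8] deliver 2→1 → ∅
[9] crash(1) → N1(✗part t1 [r])
[10] timeout(0) → N0(coor t2 [r])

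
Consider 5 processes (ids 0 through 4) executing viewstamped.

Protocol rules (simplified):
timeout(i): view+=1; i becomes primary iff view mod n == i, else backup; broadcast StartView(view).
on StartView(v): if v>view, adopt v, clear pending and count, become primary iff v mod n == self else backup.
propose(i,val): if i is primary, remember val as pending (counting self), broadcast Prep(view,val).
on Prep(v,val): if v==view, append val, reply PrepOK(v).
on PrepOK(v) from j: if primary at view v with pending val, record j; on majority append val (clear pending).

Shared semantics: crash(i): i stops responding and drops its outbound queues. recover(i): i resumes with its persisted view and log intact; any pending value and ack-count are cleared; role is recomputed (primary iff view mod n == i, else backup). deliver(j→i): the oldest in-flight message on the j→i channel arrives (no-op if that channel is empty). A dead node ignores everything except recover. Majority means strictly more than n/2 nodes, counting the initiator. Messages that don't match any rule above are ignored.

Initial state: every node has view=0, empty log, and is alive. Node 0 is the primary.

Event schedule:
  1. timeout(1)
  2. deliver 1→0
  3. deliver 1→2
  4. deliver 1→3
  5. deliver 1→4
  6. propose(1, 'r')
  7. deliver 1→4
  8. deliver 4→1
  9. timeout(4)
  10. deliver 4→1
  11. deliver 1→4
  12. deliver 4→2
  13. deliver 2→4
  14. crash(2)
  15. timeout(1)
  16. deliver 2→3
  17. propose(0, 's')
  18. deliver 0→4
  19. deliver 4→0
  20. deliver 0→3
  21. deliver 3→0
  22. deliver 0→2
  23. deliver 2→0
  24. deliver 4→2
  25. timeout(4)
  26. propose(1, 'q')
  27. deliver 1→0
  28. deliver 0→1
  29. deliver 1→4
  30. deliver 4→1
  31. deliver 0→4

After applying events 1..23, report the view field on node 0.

2

step 1 timeout(1): 1={prim,v=1,log=-}
step 2 deliver 1→0: 0={back,v=1,log=-}
step 3 deliver 1→2: 2={back,v=1,log=-}
step 4 deliver 1→3: 3={back,v=1,log=-}
step 5 deliver 1→4: 4={back,v=1,log=-}
step 6 propose(1,'r'): —
step 7 deliver 1→4: 4={back,v=1,log=r}
step 8 deliver 4→1: —
step 9 timeout(4): 4={back,v=2,log=r}
step 10 deliver 4→1: 1={back,v=2,log=-}
step 11 deliver 1→4: —
step 12 deliver 4→2: 2={prim,v=2,log=-}
step 13 deliver 2→4: —
step 14 crash(2): 2={✗prim,v=2,log=-}
step 15 timeout(1): 1={back,v=3,log=-}
step 16 deliver 2→3: —
step 17 propose(0,'s'): —
step 18 deliver 0→4: —
step 19 deliver 4→0: 0={back,v=2,log=-}
step 20 deliver 0→3: —
step 21 deliver 3→0: —
step 22 deliver 0→2: —
step 23 deliver 2→0: —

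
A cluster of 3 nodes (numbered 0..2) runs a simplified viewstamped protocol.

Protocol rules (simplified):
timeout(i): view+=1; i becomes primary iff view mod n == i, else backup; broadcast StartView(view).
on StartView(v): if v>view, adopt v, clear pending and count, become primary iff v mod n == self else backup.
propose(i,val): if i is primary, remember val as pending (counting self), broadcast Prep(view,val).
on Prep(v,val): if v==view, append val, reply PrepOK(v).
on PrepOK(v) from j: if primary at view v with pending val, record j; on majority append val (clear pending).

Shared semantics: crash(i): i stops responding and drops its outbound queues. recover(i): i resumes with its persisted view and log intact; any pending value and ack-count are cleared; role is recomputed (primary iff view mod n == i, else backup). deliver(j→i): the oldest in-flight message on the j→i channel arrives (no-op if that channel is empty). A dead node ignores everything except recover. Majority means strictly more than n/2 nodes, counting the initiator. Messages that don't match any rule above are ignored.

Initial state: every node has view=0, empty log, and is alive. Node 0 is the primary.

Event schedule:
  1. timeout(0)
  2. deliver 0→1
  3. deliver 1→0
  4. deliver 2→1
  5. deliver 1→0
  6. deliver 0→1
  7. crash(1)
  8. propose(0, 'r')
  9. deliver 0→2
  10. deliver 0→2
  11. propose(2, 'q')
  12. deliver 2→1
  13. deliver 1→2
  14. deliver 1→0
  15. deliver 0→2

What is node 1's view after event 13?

e1 timeout(0): 0[back,v=1,-]
e2 deliver 0→1: 1[prim,v=1,-]
e3 deliver 1→0: ·
e4 deliver 2→1: ·
e5 deliver 1→0: ·
e6 deliver 0→1: ·
e7 crash(1): 1[✗prim,v=1,-]
e8 propose(0,'r'): ·
e9 deliver 0→2: 2[back,v=1,-]
e10 deliver 0→2: ·
e11 propose(2,'q'): ·
e12 deliver 2→1: ·
e13 deliver 1→2: ·

1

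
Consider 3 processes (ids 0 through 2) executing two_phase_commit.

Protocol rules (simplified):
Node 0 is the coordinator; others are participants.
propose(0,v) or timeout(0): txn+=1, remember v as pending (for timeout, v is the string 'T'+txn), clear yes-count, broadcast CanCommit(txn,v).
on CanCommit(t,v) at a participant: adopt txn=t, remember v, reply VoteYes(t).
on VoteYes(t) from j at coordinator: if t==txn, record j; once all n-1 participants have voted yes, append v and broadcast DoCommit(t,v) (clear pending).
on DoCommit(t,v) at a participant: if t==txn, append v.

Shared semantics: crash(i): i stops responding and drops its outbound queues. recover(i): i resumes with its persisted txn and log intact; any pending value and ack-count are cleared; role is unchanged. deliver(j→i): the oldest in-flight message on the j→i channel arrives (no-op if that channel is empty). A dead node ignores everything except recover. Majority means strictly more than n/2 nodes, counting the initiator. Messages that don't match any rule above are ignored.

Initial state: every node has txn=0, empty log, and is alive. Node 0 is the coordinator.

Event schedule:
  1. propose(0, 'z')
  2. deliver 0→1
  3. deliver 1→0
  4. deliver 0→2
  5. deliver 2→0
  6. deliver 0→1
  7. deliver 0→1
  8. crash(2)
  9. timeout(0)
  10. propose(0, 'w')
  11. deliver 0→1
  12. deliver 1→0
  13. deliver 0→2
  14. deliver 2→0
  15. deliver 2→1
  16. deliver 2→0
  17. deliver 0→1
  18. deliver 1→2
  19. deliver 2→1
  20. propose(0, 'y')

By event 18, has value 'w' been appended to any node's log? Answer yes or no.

step 1 propose(0,'z'): 0={coor,t=1,log=-}
step 2 deliver 0→1: 1={part,t=1,log=-}
step 3 deliver 1→0: —
step 4 deliver 0→2: 2={part,t=1,log=-}
step 5 deliver 2→0: 0={coor,t=1,log=z}
step 6 deliver 0→1: 1={part,t=1,log=z}
step 7 deliver 0→1: —
step 8 crash(2): 2={✗part,t=1,log=-}
step 9 timeout(0): 0={coor,t=2,log=z}
step 10 propose(0,'w'): 0={coor,t=3,log=z}
step 11 deliver 0→1: 1={part,t=2,log=z}
step 12 deliver 1→0: —
step 13 deliver 0→2: —
step 14 deliver 2→0: —
step 15 deliver 2→1: —
step 16 deliver 2→0: —
step 17 deliver 0→1: 1={part,t=3,log=z}
step 18 deliver 1→2: —

no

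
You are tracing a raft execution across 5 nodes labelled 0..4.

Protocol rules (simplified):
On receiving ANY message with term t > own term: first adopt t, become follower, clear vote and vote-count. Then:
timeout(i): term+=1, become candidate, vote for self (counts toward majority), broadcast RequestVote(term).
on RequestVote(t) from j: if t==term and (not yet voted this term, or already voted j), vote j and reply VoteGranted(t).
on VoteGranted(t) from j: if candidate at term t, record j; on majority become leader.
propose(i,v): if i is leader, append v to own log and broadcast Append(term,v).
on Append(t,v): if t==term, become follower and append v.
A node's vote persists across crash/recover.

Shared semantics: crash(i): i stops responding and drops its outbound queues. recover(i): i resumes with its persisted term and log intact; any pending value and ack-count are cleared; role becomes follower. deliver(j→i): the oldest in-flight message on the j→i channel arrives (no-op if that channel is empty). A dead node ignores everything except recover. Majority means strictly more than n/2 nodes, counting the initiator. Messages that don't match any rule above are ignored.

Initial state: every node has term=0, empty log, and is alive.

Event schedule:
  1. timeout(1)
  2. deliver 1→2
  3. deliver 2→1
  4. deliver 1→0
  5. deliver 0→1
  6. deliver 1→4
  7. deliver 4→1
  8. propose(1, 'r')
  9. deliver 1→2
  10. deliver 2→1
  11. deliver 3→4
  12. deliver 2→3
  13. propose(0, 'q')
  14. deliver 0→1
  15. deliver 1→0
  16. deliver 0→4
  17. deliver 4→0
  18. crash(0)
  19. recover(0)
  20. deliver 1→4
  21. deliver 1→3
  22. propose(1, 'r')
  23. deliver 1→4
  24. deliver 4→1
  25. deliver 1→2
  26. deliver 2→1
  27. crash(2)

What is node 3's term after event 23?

after 1 — timeout(1): n1:cand/t1/[-]
after 2 — deliver 1→2: n2:foll/t1/[-]
after 3 — deliver 2→1: ·
after 4 — deliver 1→0: n0:foll/t1/[-]
after 5 — deliver 0→1: n1:lead/t1/[-]
after 6 — deliver 1→4: n4:foll/t1/[-]
after 7 — deliver 4→1: ·
after 8 — propose(1,'r'): n1:lead/t1/[r]
after 9 — deliver 1→2: n2:foll/t1/[r]
after 10 — deliver 2→1: ·
after 11 — deliver 3→4: ·
after 12 — deliver 2→3: ·
after 13 — propose(0,'q'): ·
after 14 — deliver 0→1: ·
after 15 — deliver 1→0: n0:foll/t1/[r]
after 16 — deliver 0→4: ·
after 17 — deliver 4→0: ·
after 18 — crash(0): n0:✗foll/t1/[r]
after 19 — recover(0): n0:foll/t1/[r]
after 20 — deliver 1→4: n4:foll/t1/[r]
after 21 — deliver 1→3: n3:foll/t1/[-]
after 22 — propose(1,'r'): n1:lead/t1/[r,r]
after 23 — deliver 1→4: n4:foll/t1/[r,r]

1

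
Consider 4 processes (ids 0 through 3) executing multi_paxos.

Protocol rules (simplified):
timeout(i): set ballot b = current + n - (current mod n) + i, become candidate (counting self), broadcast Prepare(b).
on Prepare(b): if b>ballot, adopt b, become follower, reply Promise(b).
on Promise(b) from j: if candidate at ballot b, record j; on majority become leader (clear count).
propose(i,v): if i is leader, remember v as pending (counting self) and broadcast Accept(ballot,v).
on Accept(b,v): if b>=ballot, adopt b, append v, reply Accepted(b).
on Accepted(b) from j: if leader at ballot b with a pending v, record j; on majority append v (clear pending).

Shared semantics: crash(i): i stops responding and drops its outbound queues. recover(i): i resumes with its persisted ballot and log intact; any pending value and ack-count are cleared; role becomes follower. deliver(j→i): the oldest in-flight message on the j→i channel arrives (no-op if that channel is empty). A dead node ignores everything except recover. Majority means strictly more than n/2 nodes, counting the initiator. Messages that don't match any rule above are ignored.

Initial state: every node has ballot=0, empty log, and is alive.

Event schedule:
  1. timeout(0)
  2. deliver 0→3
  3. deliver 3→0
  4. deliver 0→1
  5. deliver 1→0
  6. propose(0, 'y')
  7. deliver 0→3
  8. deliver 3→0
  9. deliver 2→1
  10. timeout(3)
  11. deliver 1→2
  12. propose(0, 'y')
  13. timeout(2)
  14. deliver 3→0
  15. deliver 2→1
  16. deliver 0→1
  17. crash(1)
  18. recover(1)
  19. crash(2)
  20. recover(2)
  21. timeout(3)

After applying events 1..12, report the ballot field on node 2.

1. timeout(0):  <0:cand b4 ->
2. deliver 0→3:  <3:foll b4 ->
3. deliver 3→0:  nop
4. deliver 0→1:  <1:foll b4 ->
5. deliver 1→0:  <0:lead b4 ->
6. propose(0,'y'):  nop
7. deliver 0→3:  <3:foll b4 y>
8. deliver 3→0:  nop
9. deliver 2→1:  nop
10. timeout(3):  <3:cand b11 y>
11. deliver 1→2:  nop
12. propose(0,'y'):  nop

0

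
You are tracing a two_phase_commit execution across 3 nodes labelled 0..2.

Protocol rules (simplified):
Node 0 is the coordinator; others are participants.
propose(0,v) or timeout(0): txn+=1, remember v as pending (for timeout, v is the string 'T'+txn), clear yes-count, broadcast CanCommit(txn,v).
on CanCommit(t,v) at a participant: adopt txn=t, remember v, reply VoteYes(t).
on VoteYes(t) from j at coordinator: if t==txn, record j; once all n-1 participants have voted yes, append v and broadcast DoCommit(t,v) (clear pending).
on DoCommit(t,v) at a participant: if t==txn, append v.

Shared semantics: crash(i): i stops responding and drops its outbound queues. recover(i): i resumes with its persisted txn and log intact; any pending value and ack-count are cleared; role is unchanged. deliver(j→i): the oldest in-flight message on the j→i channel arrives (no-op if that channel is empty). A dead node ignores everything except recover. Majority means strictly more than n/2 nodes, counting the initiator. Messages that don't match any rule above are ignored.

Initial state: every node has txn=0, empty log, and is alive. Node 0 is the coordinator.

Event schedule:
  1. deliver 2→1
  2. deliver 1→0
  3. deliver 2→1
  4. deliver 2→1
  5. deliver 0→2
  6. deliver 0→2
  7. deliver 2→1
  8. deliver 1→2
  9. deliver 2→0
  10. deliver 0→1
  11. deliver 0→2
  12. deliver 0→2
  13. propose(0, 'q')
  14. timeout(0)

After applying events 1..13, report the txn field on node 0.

step 1 deliver 2→1: —
step 2 deliver 1→0: —
step 3 deliver 2→1: —
step 4 deliver 2→1: —
step 5 deliver 0→2: —
step 6 deliver 0→2: —
step 7 deliver 2→1: —
step 8 deliver 1→2: —
step 9 deliver 2→0: —
step 10 deliver 0→1: —
step 11 deliver 0→2: —
step 12 deliver 0→2: —
step 13 propose(0,'q'): 0={coor,t=1,log=-}

1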